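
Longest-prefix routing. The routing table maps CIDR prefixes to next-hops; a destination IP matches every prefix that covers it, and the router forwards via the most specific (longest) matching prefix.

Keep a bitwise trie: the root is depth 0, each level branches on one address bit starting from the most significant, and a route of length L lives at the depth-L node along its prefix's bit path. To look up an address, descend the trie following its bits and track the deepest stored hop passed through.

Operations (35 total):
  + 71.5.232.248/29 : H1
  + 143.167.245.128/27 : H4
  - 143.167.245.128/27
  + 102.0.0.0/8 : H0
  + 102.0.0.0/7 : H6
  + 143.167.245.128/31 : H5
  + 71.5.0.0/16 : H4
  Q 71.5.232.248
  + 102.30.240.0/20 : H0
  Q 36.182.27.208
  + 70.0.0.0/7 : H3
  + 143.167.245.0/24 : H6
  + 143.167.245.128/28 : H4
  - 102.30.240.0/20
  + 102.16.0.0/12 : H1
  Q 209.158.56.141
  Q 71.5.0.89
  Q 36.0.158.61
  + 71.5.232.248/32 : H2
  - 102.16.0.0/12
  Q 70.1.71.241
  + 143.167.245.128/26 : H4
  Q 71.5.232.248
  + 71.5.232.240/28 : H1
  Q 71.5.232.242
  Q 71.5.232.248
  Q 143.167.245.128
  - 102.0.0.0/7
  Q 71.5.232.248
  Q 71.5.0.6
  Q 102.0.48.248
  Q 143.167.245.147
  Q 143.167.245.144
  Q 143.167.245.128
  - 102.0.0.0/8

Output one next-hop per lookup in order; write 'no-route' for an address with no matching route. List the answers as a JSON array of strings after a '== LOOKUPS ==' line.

Apply in order:
  add 71.5.232.248/29 -> H1 at depth 29
  add 143.167.245.128/27 -> H4 at depth 27
  del 143.167.245.128/27 (clear depth 27)
  add 102.0.0.0/8 -> H0 at depth 8
  add 102.0.0.0/7 -> H6 at depth 7
  add 143.167.245.128/31 -> H5 at depth 31
  add 71.5.0.0/16 -> H4 at depth 16
  Q 71.5.232.248: descend 01000111000001011110100011111 ; hops seen [H4,H1] ; pick H1
  add 102.30.240.0/20 -> H0 at depth 20
  Q 36.182.27.208: descend 0 ; hops seen [∅] ; pick no-route
  add 70.0.0.0/7 -> H3 at depth 7
  add 143.167.245.0/24 -> H6 at depth 24
  add 143.167.245.128/28 -> H4 at depth 28
  del 102.30.240.0/20 (clear depth 20)
  add 102.16.0.0/12 -> H1 at depth 12
  Q 209.158.56.141: descend 1 ; hops seen [∅] ; pick no-route
  Q 71.5.0.89: descend 0100011100000101 ; hops seen [H3,H4] ; pick H4
  Q 36.0.158.61: descend 0 ; hops seen [∅] ; pick no-route
  add 71.5.232.248/32 -> H2 at depth 32
  del 102.16.0.0/12 (clear depth 12)
  Q 70.1.71.241: descend 0100011 ; hops seen [H3] ; pick H3
  add 143.167.245.128/26 -> H4 at depth 26
  Q 71.5.232.248: descend 01000111000001011110100011111000 ; hops seen [H3,H4,H1,H2] ; pick H2
  add 71.5.232.240/28 -> H1 at depth 28
  Q 71.5.232.242: descend 0100011100000101111010001111 ; hops seen [H3,H4,H1] ; pick H1
  Q 71.5.232.248: descend 01000111000001011110100011111000 ; hops seen [H3,H4,H1,H1,H2] ; pick H2
  Q 143.167.245.128: descend 1000111110100111111101011000000 ; hops seen [H6,H4,H4,H5] ; pick H5
  del 102.0.0.0/7 (clear depth 7)
  Q 71.5.232.248: descend 01000111000001011110100011111000 ; hops seen [H3,H4,H1,H1,H2] ; pick H2
  Q 71.5.0.6: descend 0100011100000101 ; hops seen [H3,H4] ; pick H4
  Q 102.0.48.248: descend 01100110000 ; hops seen [H0] ; pick H0
  Q 143.167.245.147: descend 100011111010011111110101100 ; hops seen [H6,H4] ; pick H4
  Q 143.167.245.144: descend 100011111010011111110101100 ; hops seen [H6,H4] ; pick H4
  Q 143.167.245.128: descend 1000111110100111111101011000000 ; hops seen [H6,H4,H4,H5] ; pick H5
  del 102.0.0.0/8 (clear depth 8)

== LOOKUPS ==
["H1","no-route","no-route","H4","no-route","H3","H2","H1","H2","H5","H2","H4","H0","H4","H4","H5"]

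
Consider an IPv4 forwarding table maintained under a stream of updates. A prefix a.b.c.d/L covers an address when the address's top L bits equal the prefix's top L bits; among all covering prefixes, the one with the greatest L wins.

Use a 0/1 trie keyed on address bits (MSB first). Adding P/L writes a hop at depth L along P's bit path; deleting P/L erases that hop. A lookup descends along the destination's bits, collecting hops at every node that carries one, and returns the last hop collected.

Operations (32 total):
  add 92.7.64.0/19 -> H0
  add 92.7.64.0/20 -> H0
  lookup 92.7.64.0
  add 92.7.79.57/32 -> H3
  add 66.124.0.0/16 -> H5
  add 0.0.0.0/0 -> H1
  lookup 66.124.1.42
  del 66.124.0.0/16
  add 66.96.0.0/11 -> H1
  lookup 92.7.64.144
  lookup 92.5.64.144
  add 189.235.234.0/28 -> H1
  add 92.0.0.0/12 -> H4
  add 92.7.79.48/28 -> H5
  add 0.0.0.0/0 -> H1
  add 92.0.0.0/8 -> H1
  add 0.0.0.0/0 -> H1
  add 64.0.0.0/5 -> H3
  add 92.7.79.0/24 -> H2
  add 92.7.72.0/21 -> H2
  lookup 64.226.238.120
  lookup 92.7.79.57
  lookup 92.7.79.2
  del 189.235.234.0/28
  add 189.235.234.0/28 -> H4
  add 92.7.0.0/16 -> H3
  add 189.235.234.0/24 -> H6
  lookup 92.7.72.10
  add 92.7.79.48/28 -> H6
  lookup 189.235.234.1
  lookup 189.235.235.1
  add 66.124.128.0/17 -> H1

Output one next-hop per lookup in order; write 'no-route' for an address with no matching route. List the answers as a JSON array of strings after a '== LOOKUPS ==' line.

Apply in order:
  add 92.7.64.0/19 -> H0 at depth 19
  add 92.7.64.0/20 -> H0 at depth 20
  lookup 92.7.64.0: bits 01011100000001110100 walk d0:-→d1:-→d2:-→d3:-→d4:-→d5:-→d6:-→d7:-→d8:-→d9:-→d10:-→d11:-→d12:-→d13:-→d14:-→d15:-→d16:-→d17:-→d18:-→d19:H0→d20:H0 -> H0
  add 92.7.79.57/32 -> H3 at depth 32
  add 66.124.0.0/16 -> H5 at depth 16
  add 0.0.0.0/0 -> H1 at depth 0
  lookup 66.124.1.42: bits 0100001001111100 walk d0:H1→d1:-→d2:-→d3:-→d4:-→d5:-→d6:-→d7:-→d8:-→d9:-→d10:-→d11:-→d12:-→d13:-→d14:-→d15:-→d16:H5 -> H5
  del 66.124.0.0/16 (clear depth 16)
  add 66.96.0.0/11 -> H1 at depth 11
  lookup 92.7.64.144: bits 01011100000001110100 walk d0:H1→d1:-→d2:-→d3:-→d4:-→d5:-→d6:-→d7:-→d8:-→d9:-→d10:-→d11:-→d12:-→d13:-→d14:-→d15:-→d16:-→d17:-→d18:-→d19:H0→d20:H0 -> H0
  lookup 92.5.64.144: bits 01011100000001 walk d0:H1→d1:-→d2:-→d3:-→d4:-→d5:-→d6:-→d7:-→d8:-→d9:-→d10:-→d11:-→d12:-→d13:-→d14:- -> H1
  add 189.235.234.0/28 -> H1 at depth 28
  add 92.0.0.0/12 -> H4 at depth 12
  add 92.7.79.48/28 -> H5 at depth 28
  add 0.0.0.0/0 -> H1 at depth 0
  add 92.0.0.0/8 -> H1 at depth 8
  add 0.0.0.0/0 -> H1 at depth 0
  add 64.0.0.0/5 -> H3 at depth 5
  add 92.7.79.0/24 -> H2 at depth 24
  add 92.7.72.0/21 -> H2 at depth 21
  lookup 64.226.238.120: bits 010000 walk d0:H1→d1:-→d2:-→d3:-→d4:-→d5:H3→d6:- -> H3
  lookup 92.7.79.57: bits 01011100000001110100111100111001 walk d0:H1→d1:-→d2:-→d3:-→d4:-→d5:-→d6:-→d7:-→d8:H1→d9:-→d10:-→d11:-→d12:H4→d13:-→d14:-→d15:-→d16:-→d17:-→d18:-→d19:H0→d20:H0→d21:H2→d22:-→d23:-→d24:H2→d25:-→d26:-→d27:-→d28:H5→d29:-→d30:-→d31:-→d32:H3 -> H3
  lookup 92.7.79.2: bits 01011100000001110100111100 walk d0:H1→d1:-→d2:-→d3:-→d4:-→d5:-→d6:-→d7:-→d8:H1→d9:-→d10:-→d11:-→d12:H4→d13:-→d14:-→d15:-→d16:-→d17:-→d18:-→d19:H0→d20:H0→d21:H2→d22:-→d23:-→d24:H2→d25:-→d26:- -> H2
  del 189.235.234.0/28 (clear depth 28)
  add 189.235.234.0/28 -> H4 at depth 28
  add 92.7.0.0/16 -> H3 at depth 16
  add 189.235.234.0/24 -> H6 at depth 24
  lookup 92.7.72.10: bits 010111000000011101001 walk d0:H1→d1:-→d2:-→d3:-→d4:-→d5:-→d6:-→d7:-→d8:H1→d9:-→d10:-→d11:-→d12:H4→d13:-→d14:-→d15:-→d16:H3→d17:-→d18:-→d19:H0→d20:H0→d21:H2 -> H2
  add 92.7.79.48/28 -> H6 at depth 28
  lookup 189.235.234.1: bits 1011110111101011111010100000 walk d0:H1→d1:-→d2:-→d3:-→d4:-→d5:-→d6:-→d7:-→d8:-→d9:-→d10:-→d11:-→d12:-→d13:-→d14:-→d15:-→d16:-→d17:-→d18:-→d19:-→d20:-→d21:-→d22:-→d23:-→d24:H6→d25:-→d26:-→d27:-→d28:H4 -> H4
  lookup 189.235.235.1: bits 10111101111010111110101 walk d0:H1→d1:-→d2:-→d3:-→d4:-→d5:-→d6:-→d7:-→d8:-→d9:-→d10:-→d11:-→d12:-→d13:-→d14:-→d15:-→d16:-→d17:-→d18:-→d19:-→d20:-→d21:-→d22:-→d23:- -> H1
  add 66.124.128.0/17 -> H1 at depth 17

== LOOKUPS ==
["H0","H5","H0","H1","H3","H3","H2","H2","H4","H1"]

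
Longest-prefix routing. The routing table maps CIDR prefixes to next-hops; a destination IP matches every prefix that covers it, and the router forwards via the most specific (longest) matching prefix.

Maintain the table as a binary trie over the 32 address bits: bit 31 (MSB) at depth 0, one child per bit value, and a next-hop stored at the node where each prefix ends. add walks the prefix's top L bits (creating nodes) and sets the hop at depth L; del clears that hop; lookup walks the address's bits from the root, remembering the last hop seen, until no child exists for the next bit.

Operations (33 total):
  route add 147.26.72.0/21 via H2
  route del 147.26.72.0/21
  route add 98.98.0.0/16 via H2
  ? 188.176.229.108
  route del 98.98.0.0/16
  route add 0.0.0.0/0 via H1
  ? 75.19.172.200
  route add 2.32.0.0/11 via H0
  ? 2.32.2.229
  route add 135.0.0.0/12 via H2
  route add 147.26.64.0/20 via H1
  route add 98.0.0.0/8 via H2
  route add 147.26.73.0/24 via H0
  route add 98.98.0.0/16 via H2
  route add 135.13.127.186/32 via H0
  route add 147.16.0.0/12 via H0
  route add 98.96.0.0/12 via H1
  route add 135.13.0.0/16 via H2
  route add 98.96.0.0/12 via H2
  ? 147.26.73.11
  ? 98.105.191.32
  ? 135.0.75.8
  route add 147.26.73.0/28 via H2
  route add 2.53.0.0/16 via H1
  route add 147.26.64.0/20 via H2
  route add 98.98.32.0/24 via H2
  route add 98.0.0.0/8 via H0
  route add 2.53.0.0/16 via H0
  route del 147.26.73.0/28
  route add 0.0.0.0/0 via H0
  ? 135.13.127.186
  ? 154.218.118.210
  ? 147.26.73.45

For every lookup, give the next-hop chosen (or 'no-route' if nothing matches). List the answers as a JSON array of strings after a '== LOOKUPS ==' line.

Apply in order:
  + 147.26.72.0/21 (H2) depth=21
  del 147.26.72.0/21 (clear depth 21)
  + 98.98.0.0/16 (H2) depth=16
  Q 188.176.229.108: descend 10 ; hops seen [∅] ; pick no-route
  del 98.98.0.0/16 (clear depth 16)
  + 0.0.0.0/0 (H1) depth=0
  Q 75.19.172.200: descend 01 ; hops seen [H1] ; pick H1
  + 2.32.0.0/11 (H0) depth=11
  Q 2.32.2.229: descend 00000010001 ; hops seen [H1,H0] ; pick H0
  + 135.0.0.0/12 (H2) depth=12
  + 147.26.64.0/20 (H1) depth=20
  + 98.0.0.0/8 (H2) depth=8
  + 147.26.73.0/24 (H0) depth=24
  + 98.98.0.0/16 (H2) depth=16
  + 135.13.127.186/32 (H0) depth=32
  + 147.16.0.0/12 (H0) depth=12
  + 98.96.0.0/12 (H1) depth=12
  + 135.13.0.0/16 (H2) depth=16
  + 98.96.0.0/12 (H2) depth=12
  Q 147.26.73.11: descend 100100110001101001001001 ; hops seen [H1,H0,H1,H0] ; pick H0
  Q 98.105.191.32: descend 011000100110 ; hops seen [H1,H2,H2] ; pick H2
  Q 135.0.75.8: descend 100001110000 ; hops seen [H1,H2] ; pick H2
  + 147.26.73.0/28 (H2) depth=28
  + 2.53.0.0/16 (H1) depth=16
  + 147.26.64.0/20 (H2) depth=20
  + 98.98.32.0/24 (H2) depth=24
  + 98.0.0.0/8 (H0) depth=8
  + 2.53.0.0/16 (H0) depth=16
  del 147.26.73.0/28 (clear depth 28)
  + 0.0.0.0/0 (H0) depth=0
  Q 135.13.127.186: descend 10000111000011010111111110111010 ; hops seen [H0,H2,H2,H0] ; pick H0
  Q 154.218.118.210: descend 1001 ; hops seen [H0] ; pick H0
  Q 147.26.73.45: descend 10010011000110100100100100 ; hops seen [H0,H0,H2,H0] ; pick H0

== LOOKUPS ==
["no-route","H1","H0","H0","H2","H2","H0","H0","H0"]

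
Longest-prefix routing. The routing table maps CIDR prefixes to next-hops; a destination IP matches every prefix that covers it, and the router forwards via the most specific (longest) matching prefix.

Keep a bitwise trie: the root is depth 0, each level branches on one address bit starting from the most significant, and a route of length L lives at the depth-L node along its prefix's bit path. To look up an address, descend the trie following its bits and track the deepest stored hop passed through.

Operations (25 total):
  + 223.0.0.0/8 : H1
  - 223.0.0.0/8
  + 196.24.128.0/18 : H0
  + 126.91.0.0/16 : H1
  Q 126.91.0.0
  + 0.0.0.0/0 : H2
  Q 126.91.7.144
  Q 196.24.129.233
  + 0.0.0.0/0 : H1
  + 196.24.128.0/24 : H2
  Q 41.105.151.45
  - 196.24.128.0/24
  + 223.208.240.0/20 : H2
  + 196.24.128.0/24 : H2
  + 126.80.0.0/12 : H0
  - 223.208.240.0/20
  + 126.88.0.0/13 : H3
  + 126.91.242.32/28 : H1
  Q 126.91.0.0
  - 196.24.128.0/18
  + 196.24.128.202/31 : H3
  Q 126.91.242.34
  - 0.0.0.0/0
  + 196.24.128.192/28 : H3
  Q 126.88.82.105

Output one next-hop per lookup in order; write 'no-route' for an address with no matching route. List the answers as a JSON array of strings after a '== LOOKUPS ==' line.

Process each operation:
  add 223.0.0.0/8 -> H1 at depth 8
  del 223.0.0.0/8 (clear depth 8)
  add 196.24.128.0/18 -> H0 at depth 18
  add 126.91.0.0/16 -> H1 at depth 16
  lookup 126.91.0.0: bits 0111111001011011 walk d0:-→d1:-→d2:-→d3:-→d4:-→d5:-→d6:-→d7:-→d8:-→d9:-→d10:-→d11:-→d12:-→d13:-→d14:-→d15:-→d16:H1 -> H1
  add 0.0.0.0/0 -> H2 at depth 0
  lookup 126.91.7.144: bits 0111111001011011 walk d0:H2→d1:-→d2:-→d3:-→d4:-→d5:-→d6:-→d7:-→d8:-→d9:-→d10:-→d11:-→d12:-→d13:-→d14:-→d15:-→d16:H1 -> H1
  lookup 196.24.129.233: bits 110001000001100010 walk d0:H2→d1:-→d2:-→d3:-→d4:-→d5:-→d6:-→d7:-→d8:-→d9:-→d10:-→d11:-→d12:-→d13:-→d14:-→d15:-→d16:-→d17:-→d18:H0 -> H0
  add 0.0.0.0/0 -> H1 at depth 0
  add 196.24.128.0/24 -> H2 at depth 24
  lookup 41.105.151.45: bits 0 walk d0:H1→d1:- -> H1
  del 196.24.128.0/24 (clear depth 24)
  add 223.208.240.0/20 -> H2 at depth 20
  add 196.24.128.0/24 -> H2 at depth 24
  add 126.80.0.0/12 -> H0 at depth 12
  del 223.208.240.0/20 (clear depth 20)
  add 126.88.0.0/13 -> H3 at depth 13
  add 126.91.242.32/28 -> H1 at depth 28
  lookup 126.91.0.0: bits 0111111001011011 walk d0:H1→d1:-→d2:-→d3:-→d4:-→d5:-→d6:-→d7:-→d8:-→d9:-→d10:-→d11:-→d12:H0→d13:H3→d14:-→d15:-→d16:H1 -> H1
  del 196.24.128.0/18 (clear depth 18)
  add 196.24.128.202/31 -> H3 at depth 31
  lookup 126.91.242.34: bits 0111111001011011111100100010 walk d0:H1→d1:-→d2:-→d3:-→d4:-→d5:-→d6:-→d7:-→d8:-→d9:-→d10:-→d11:-→d12:H0→d13:H3→d14:-→d15:-→d16:H1→d17:-→d18:-→d19:-→d20:-→d21:-→d22:-→d23:-→d24:-→d25:-→d26:-→d27:-→d28:H1 -> H1
  del 0.0.0.0/0 (clear depth 0)
  add 196.24.128.192/28 -> H3 at depth 28
  lookup 126.88.82.105: bits 01111110010110 walk d0:-→d1:-→d2:-→d3:-→d4:-→d5:-→d6:-→d7:-→d8:-→d9:-→d10:-→d11:-→d12:H0→d13:H3→d14:- -> H3

== LOOKUPS ==
["H1","H1","H0","H1","H1","H1","H3"]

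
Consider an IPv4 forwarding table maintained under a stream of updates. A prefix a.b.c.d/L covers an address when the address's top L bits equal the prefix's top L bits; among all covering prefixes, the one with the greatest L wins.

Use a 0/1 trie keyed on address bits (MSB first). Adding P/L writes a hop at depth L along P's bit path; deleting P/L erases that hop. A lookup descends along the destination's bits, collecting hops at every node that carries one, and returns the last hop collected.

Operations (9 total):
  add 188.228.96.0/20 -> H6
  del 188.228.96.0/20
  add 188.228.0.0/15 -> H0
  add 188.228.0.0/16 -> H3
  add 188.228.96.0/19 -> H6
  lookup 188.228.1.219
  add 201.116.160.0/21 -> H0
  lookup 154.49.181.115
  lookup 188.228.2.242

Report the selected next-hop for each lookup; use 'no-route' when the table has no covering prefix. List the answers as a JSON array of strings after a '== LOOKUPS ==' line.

Apply in order:
  + 188.228.96.0/20 (H6) depth=20
  del 188.228.96.0/20 (clear depth 20)
  + 188.228.0.0/15 (H0) depth=15
  + 188.228.0.0/16 (H3) depth=16
  + 188.228.96.0/19 (H6) depth=19
  ? 188.228.1.219  path d0:-→d1:-→d2:-→d3:-→d4:-→d5:-→d6:-→d7:-→d8:-→d9:-→d10:-→d11:-→d12:-→d13:-→d14:-→d15:H0→d16:H3→d17:-  best=H3
  + 201.116.160.0/21 (H0) depth=21
  ? 154.49.181.115  path d0:-→d1:-→d2:-  best=no-route
  ? 188.228.2.242  path d0:-→d1:-→d2:-→d3:-→d4:-→d5:-→d6:-→d7:-→d8:-→d9:-→d10:-→d11:-→d12:-→d13:-→d14:-→d15:H0→d16:H3→d17:-  best=H3

== LOOKUPS ==
["H3","no-route","H3"]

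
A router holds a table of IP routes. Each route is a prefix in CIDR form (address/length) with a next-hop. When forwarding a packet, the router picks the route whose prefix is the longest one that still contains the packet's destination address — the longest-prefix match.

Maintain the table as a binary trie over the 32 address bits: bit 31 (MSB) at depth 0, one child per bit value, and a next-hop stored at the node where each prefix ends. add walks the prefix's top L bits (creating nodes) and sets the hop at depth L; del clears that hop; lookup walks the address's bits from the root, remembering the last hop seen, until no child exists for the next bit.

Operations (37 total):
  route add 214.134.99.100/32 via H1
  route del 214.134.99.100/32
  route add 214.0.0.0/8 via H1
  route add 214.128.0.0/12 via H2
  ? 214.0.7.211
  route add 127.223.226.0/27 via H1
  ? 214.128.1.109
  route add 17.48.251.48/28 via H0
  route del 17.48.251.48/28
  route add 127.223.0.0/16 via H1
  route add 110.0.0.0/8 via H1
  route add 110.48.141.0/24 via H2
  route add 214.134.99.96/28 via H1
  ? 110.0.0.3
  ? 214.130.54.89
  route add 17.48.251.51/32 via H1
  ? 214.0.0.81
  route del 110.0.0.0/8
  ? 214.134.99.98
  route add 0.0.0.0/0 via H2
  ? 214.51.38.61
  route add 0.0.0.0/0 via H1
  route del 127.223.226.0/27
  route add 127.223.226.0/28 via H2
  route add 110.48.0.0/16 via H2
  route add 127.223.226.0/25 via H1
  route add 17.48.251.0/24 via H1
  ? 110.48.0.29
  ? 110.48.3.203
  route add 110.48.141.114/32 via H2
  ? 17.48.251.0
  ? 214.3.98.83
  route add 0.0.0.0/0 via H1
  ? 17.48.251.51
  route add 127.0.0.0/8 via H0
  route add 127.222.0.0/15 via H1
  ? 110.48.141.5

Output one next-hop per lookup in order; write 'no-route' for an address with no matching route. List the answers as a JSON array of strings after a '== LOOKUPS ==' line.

Process each operation:
  + 214.134.99.100/32 (H1) depth=32
  - 214.134.99.100/32 clear@32
  + 214.0.0.0/8 (H1) depth=8
  + 214.128.0.0/12 (H2) depth=12
  Q 214.0.7.211: descend 11010110 ; hops seen [H1] ; pick H1
  + 127.223.226.0/27 (H1) depth=27
  Q 214.128.1.109: descend 1101011010000 ; hops seen [H1,H2] ; pick H2
  + 17.48.251.48/28 (H0) depth=28
  - 17.48.251.48/28 clear@28
  + 127.223.0.0/16 (H1) depth=16
  + 110.0.0.0/8 (H1) depth=8
  + 110.48.141.0/24 (H2) depth=24
  + 214.134.99.96/28 (H1) depth=28
  Q 110.0.0.3: descend 0110111000 ; hops seen [H1] ; pick H1
  Q 214.130.54.89: descend 1101011010000 ; hops seen [H1,H2] ; pick H2
  + 17.48.251.51/32 (H1) depth=32
  Q 214.0.0.81: descend 11010110 ; hops seen [H1] ; pick H1
  - 110.0.0.0/8 clear@8
  Q 214.134.99.98: descend 11010110100001100110001101100 ; hops seen [H1,H2,H1] ; pick H1
  + 0.0.0.0/0 (H2) depth=0
  Q 214.51.38.61: descend 11010110 ; hops seen [H2,H1] ; pick H1
  + 0.0.0.0/0 (H1) depth=0
  - 127.223.226.0/27 clear@27
  + 127.223.226.0/28 (H2) depth=28
  + 110.48.0.0/16 (H2) depth=16
  + 127.223.226.0/25 (H1) depth=25
  + 17.48.251.0/24 (H1) depth=24
  Q 110.48.0.29: descend 0110111000110000 ; hops seen [H1,H2] ; pick H2
  Q 110.48.3.203: descend 0110111000110000 ; hops seen [H1,H2] ; pick H2
  + 110.48.141.114/32 (H2) depth=32
  Q 17.48.251.0: descend 00010001001100001111101100 ; hops seen [H1,H1] ; pick H1
  Q 214.3.98.83: descend 11010110 ; hops seen [H1,H1] ; pick H1
  + 0.0.0.0/0 (H1) depth=0
  Q 17.48.251.51: descend 00010001001100001111101100110011 ; hops seen [H1,H1,H1] ; pick H1
  + 127.0.0.0/8 (H0) depth=8
  + 127.222.0.0/15 (H1) depth=15
  Q 110.48.141.5: descend 0110111000110000100011010 ; hops seen [H1,H2,H2] ; pick H2

== LOOKUPS ==
["H1","H2","H1","H2","H1","H1","H1","H2","H2","H1","H1","H1","H2"]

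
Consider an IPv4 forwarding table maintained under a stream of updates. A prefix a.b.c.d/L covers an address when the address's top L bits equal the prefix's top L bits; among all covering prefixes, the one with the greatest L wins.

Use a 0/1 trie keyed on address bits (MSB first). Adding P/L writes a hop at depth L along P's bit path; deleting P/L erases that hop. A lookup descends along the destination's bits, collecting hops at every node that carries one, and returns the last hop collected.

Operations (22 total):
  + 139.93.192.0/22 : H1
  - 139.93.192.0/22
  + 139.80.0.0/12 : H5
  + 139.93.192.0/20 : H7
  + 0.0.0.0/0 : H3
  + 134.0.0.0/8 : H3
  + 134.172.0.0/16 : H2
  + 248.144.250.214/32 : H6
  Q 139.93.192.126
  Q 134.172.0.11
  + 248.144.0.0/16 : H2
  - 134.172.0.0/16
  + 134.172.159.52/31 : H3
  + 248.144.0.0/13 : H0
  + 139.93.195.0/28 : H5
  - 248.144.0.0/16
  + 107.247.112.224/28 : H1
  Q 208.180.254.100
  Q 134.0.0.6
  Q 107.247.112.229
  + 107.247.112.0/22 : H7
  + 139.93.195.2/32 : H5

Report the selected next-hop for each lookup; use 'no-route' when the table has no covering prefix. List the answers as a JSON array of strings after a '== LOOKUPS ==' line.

Trace:
  + 139.93.192.0/22 (H1) depth=22
  del 139.93.192.0/22 (clear depth 22)
  + 139.80.0.0/12 (H5) depth=12
  + 139.93.192.0/20 (H7) depth=20
  + 0.0.0.0/0 (H3) depth=0
  + 134.0.0.0/8 (H3) depth=8
  + 134.172.0.0/16 (H2) depth=16
  + 248.144.250.214/32 (H6) depth=32
  ? 139.93.192.126  path d0:H3→d1:-→d2:-→d3:-→d4:-→d5:-→d6:-→d7:-→d8:-→d9:-→d10:-→d11:-→d12:H5→d13:-→d14:-→d15:-→d16:-→d17:-→d18:-→d19:-→d20:H7→d21:-→d22:-  best=H7
  ? 134.172.0.11  path d0:H3→d1:-→d2:-→d3:-→d4:-→d5:-→d6:-→d7:-→d8:H3→d9:-→d10:-→d11:-→d12:-→d13:-→d14:-→d15:-→d16:H2  best=H2
  + 248.144.0.0/16 (H2) depth=16
  del 134.172.0.0/16 (clear depth 16)
  + 134.172.159.52/31 (H3) depth=31
  + 248.144.0.0/13 (H0) depth=13
  + 139.93.195.0/28 (H5) depth=28
  del 248.144.0.0/16 (clear depth 16)
  + 107.247.112.224/28 (H1) depth=28
  ? 208.180.254.100  path d0:H3→d1:-→d2:-  best=H3
  ? 134.0.0.6  path d0:H3→d1:-→d2:-→d3:-→d4:-→d5:-→d6:-→d7:-→d8:H3  best=H3
  ? 107.247.112.229  path d0:H3→d1:-→d2:-→d3:-→d4:-→d5:-→d6:-→d7:-→d8:-→d9:-→d10:-→d11:-→d12:-→d13:-→d14:-→d15:-→d16:-→d17:-→d18:-→d19:-→d20:-→d21:-→d22:-→d23:-→d24:-→d25:-→d26:-→d27:-→d28:H1  best=H1
  + 107.247.112.0/22 (H7) depth=22
  + 139.93.195.2/32 (H5) depth=32

== LOOKUPS ==
["H7","H2","H3","H3","H1"]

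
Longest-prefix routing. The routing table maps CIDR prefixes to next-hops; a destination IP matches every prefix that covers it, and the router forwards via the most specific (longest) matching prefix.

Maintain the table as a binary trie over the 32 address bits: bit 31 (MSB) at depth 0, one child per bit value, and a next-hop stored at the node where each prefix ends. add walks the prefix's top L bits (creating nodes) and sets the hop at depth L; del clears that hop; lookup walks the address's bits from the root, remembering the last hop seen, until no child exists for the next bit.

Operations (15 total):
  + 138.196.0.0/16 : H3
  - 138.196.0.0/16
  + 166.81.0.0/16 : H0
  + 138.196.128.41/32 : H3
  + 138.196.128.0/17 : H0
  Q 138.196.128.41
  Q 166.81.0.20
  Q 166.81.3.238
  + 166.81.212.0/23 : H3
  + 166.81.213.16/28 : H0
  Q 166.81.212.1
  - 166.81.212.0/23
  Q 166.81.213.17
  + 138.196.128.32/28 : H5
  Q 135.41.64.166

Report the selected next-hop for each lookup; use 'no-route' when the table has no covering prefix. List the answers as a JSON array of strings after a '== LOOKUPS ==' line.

Process each operation:
  + 138.196.0.0/16 (H3) depth=16
  - 138.196.0.0/16 clear@16
  + 166.81.0.0/16 (H0) depth=16
  + 138.196.128.41/32 (H3) depth=32
  + 138.196.128.0/17 (H0) depth=17
  Q 138.196.128.41: descend 10001010110001001000000000101001 ; hops seen [H0,H3] ; pick H3
  Q 166.81.0.20: descend 1010011001010001 ; hops seen [H0] ; pick H0
  Q 166.81.3.238: descend 1010011001010001 ; hops seen [H0] ; pick H0
  + 166.81.212.0/23 (H3) depth=23
  + 166.81.213.16/28 (H0) depth=28
  Q 166.81.212.1: descend 10100110010100011101010 ; hops seen [H0,H3] ; pick H3
  - 166.81.212.0/23 clear@23
  Q 166.81.213.17: descend 1010011001010001110101010001 ; hops seen [H0,H0] ; pick H0
  + 138.196.128.32/28 (H5) depth=28
  Q 135.41.64.166: descend 1000 ; hops seen [∅] ; pick no-route

== LOOKUPS ==
["H3","H0","H0","H3","H0","no-route"]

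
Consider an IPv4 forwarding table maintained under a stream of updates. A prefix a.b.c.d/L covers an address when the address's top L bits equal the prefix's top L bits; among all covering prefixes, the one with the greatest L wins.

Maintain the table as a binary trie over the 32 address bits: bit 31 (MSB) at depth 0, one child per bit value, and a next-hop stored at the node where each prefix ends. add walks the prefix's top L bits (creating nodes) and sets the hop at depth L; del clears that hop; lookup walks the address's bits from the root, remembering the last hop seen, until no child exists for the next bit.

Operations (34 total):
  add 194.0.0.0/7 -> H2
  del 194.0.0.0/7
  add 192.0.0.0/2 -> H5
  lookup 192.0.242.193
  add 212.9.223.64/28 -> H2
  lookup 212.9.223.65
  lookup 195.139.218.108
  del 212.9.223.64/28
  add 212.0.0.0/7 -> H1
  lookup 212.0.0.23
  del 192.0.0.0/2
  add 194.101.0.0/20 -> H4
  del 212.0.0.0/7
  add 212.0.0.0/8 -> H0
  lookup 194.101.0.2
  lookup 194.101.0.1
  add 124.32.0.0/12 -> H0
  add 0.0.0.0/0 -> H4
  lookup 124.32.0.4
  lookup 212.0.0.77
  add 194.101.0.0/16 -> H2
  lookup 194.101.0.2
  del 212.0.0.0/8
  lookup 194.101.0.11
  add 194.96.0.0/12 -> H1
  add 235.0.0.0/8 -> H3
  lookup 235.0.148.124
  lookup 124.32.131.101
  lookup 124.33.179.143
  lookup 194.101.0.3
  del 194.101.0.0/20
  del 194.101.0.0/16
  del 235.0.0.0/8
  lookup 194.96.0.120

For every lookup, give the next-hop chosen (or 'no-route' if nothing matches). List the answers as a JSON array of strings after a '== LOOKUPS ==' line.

Trace:
  add 194.0.0.0/7 -> H2 at depth 7
  - 194.0.0.0/7 clear@7
  add 192.0.0.0/2 -> H5 at depth 2
  lookup 192.0.242.193: bits 110000 walk d0:-→d1:-→d2:H5→d3:-→d4:-→d5:-→d6:- -> H5
  add 212.9.223.64/28 -> H2 at depth 28
  lookup 212.9.223.65: bits 1101010000001001110111110100 walk d0:-→d1:-→d2:H5→d3:-→d4:-→d5:-→d6:-→d7:-→d8:-→d9:-→d10:-→d11:-→d12:-→d13:-→d14:-→d15:-→d16:-→d17:-→d18:-→d19:-→d20:-→d21:-→d22:-→d23:-→d24:-→d25:-→d26:-→d27:-→d28:H2 -> H2
  lookup 195.139.218.108: bits 1100001 walk d0:-→d1:-→d2:H5→d3:-→d4:-→d5:-→d6:-→d7:- -> H5
  - 212.9.223.64/28 clear@28
  add 212.0.0.0/7 -> H1 at depth 7
  lookup 212.0.0.23: bits 110101000000 walk d0:-→d1:-→d2:H5→d3:-→d4:-→d5:-→d6:-→d7:H1→d8:-→d9:-→d10:-→d11:-→d12:- -> H1
  - 192.0.0.0/2 clear@2
  add 194.101.0.0/20 -> H4 at depth 20
  - 212.0.0.0/7 clear@7
  add 212.0.0.0/8 -> H0 at depth 8
  lookup 194.101.0.2: bits 11000010011001010000 walk d0:-→d1:-→d2:-→d3:-→d4:-→d5:-→d6:-→d7:-→d8:-→d9:-→d10:-→d11:-→d12:-→d13:-→d14:-→d15:-→d16:-→d17:-→d18:-→d19:-→d20:H4 -> H4
  lookup 194.101.0.1: bits 11000010011001010000 walk d0:-→d1:-→d2:-→d3:-→d4:-→d5:-→d6:-→d7:-→d8:-→d9:-→d10:-→d11:-→d12:-→d13:-→d14:-→d15:-→d16:-→d17:-→d18:-→d19:-→d20:H4 -> H4
  add 124.32.0.0/12 -> H0 at depth 12
  add 0.0.0.0/0 -> H4 at depth 0
  lookup 124.32.0.4: bits 011111000010 walk d0:H4→d1:-→d2:-→d3:-→d4:-→d5:-→d6:-→d7:-→d8:-→d9:-→d10:-→d11:-→d12:H0 -> H0
  lookup 212.0.0.77: bits 110101000000 walk d0:H4→d1:-→d2:-→d3:-→d4:-→d5:-→d6:-→d7:-→d8:H0→d9:-→d10:-→d11:-→d12:- -> H0
  add 194.101.0.0/16 -> H2 at depth 16
  lookup 194.101.0.2: bits 11000010011001010000 walk d0:H4→d1:-→d2:-→d3:-→d4:-→d5:-→d6:-→d7:-→d8:-→d9:-→d10:-→d11:-→d12:-→d13:-→d14:-→d15:-→d16:H2→d17:-→d18:-→d19:-→d20:H4 -> H4
  - 212.0.0.0/8 clear@8
  lookup 194.101.0.11: bits 11000010011001010000 walk d0:H4→d1:-→d2:-→d3:-→d4:-→d5:-→d6:-→d7:-→d8:-→d9:-→d10:-→d11:-→d12:-→d13:-→d14:-→d15:-→d16:H2→d17:-→d18:-→d19:-→d20:H4 -> H4
  add 194.96.0.0/12 -> H1 at depth 12
  add 235.0.0.0/8 -> H3 at depth 8
  lookup 235.0.148.124: bits 11101011 walk d0:H4→d1:-→d2:-→d3:-→d4:-→d5:-→d6:-→d7:-→d8:H3 -> H3
  lookup 124.32.131.101: bits 011111000010 walk d0:H4→d1:-→d2:-→d3:-→d4:-→d5:-→d6:-→d7:-→d8:-→d9:-→d10:-→d11:-→d12:H0 -> H0
  lookup 124.33.179.143: bits 011111000010 walk d0:H4→d1:-→d2:-→d3:-→d4:-→d5:-→d6:-→d7:-→d8:-→d9:-→d10:-→d11:-→d12:H0 -> H0
  lookup 194.101.0.3: bits 11000010011001010000 walk d0:H4→d1:-→d2:-→d3:-→d4:-→d5:-→d6:-→d7:-→d8:-→d9:-→d10:-→d11:-→d12:H1→d13:-→d14:-→d15:-→d16:H2→d17:-→d18:-→d19:-→d20:H4 -> H4
  - 194.101.0.0/20 clear@20
  - 194.101.0.0/16 clear@16
  - 235.0.0.0/8 clear@8
  lookup 194.96.0.120: bits 1100001001100 walk d0:H4→d1:-→d2:-→d3:-→d4:-→d5:-→d6:-→d7:-→d8:-→d9:-→d10:-→d11:-→d12:H1→d13:- -> H1

== LOOKUPS ==
["H5","H2","H5","H1","H4","H4","H0","H0","H4","H4","H3","H0","H0","H4","H1"]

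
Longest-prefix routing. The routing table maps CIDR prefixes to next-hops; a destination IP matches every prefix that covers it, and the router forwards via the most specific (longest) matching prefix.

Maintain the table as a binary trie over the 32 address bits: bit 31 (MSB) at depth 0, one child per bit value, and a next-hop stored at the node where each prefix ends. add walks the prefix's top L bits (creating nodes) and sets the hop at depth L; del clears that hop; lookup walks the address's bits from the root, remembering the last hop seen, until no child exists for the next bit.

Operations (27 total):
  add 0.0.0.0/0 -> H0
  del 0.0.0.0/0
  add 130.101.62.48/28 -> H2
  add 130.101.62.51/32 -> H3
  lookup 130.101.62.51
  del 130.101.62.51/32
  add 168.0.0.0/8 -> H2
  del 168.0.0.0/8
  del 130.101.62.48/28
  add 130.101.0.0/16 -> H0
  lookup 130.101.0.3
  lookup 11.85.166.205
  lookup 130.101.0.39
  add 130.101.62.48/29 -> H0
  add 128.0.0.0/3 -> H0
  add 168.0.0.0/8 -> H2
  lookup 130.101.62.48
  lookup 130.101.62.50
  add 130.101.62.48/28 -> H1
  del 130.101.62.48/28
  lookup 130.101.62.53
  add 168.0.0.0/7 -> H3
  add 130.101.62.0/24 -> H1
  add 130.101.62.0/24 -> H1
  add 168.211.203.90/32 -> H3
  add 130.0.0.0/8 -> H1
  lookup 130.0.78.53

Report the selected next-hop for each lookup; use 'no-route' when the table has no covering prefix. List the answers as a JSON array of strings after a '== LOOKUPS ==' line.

Apply in order:
  add 0.0.0.0/0 -> H0 at depth 0
  del 0.0.0.0/0 (clear depth 0)
  add 130.101.62.48/28 -> H2 at depth 28
  add 130.101.62.51/32 -> H3 at depth 32
  ? 130.101.62.51  path d0:-→d1:-→d2:-→d3:-→d4:-→d5:-→d6:-→d7:-→d8:-→d9:-→d10:-→d11:-→d12:-→d13:-→d14:-→d15:-→d16:-→d17:-→d18:-→d19:-→d20:-→d21:-→d22:-→d23:-→d24:-→d25:-→d26:-→d27:-→d28:H2→d29:-→d30:-→d31:-→d32:H3  best=H3
  del 130.101.62.51/32 (clear depth 32)
  add 168.0.0.0/8 -> H2 at depth 8
  del 168.0.0.0/8 (clear depth 8)
  del 130.101.62.48/28 (clear depth 28)
  add 130.101.0.0/16 -> H0 at depth 16
  ? 130.101.0.3  path d0:-→d1:-→d2:-→d3:-→d4:-→d5:-→d6:-→d7:-→d8:-→d9:-→d10:-→d11:-→d12:-→d13:-→d14:-→d15:-→d16:H0→d17:-→d18:-  best=H0
  ? 11.85.166.205  path d0:-  best=no-route
  ? 130.101.0.39  path d0:-→d1:-→d2:-→d3:-→d4:-→d5:-→d6:-→d7:-→d8:-→d9:-→d10:-→d11:-→d12:-→d13:-→d14:-→d15:-→d16:H0→d17:-→d18:-  best=H0
  add 130.101.62.48/29 -> H0 at depth 29
  add 128.0.0.0/3 -> H0 at depth 3
  add 168.0.0.0/8 -> H2 at depth 8
  ? 130.101.62.48  path d0:-→d1:-→d2:-→d3:H0→d4:-→d5:-→d6:-→d7:-→d8:-→d9:-→d10:-→d11:-→d12:-→d13:-→d14:-→d15:-→d16:H0→d17:-→d18:-→d19:-→d20:-→d21:-→d22:-→d23:-→d24:-→d25:-→d26:-→d27:-→d28:-→d29:H0→d30:-  best=H0
  ? 130.101.62.50  path d0:-→d1:-→d2:-→d3:H0→d4:-→d5:-→d6:-→d7:-→d8:-→d9:-→d10:-→d11:-→d12:-→d13:-→d14:-→d15:-→d16:H0→d17:-→d18:-→d19:-→d20:-→d21:-→d22:-→d23:-→d24:-→d25:-→d26:-→d27:-→d28:-→d29:H0→d30:-→d31:-  best=H0
  add 130.101.62.48/28 -> H1 at depth 28
  del 130.101.62.48/28 (clear depth 28)
  ? 130.101.62.53  path d0:-→d1:-→d2:-→d3:H0→d4:-→d5:-→d6:-→d7:-→d8:-→d9:-→d10:-→d11:-→d12:-→d13:-→d14:-→d15:-→d16:H0→d17:-→d18:-→d19:-→d20:-→d21:-→d22:-→d23:-→d24:-→d25:-→d26:-→d27:-→d28:-→d29:H0  best=H0
  add 168.0.0.0/7 -> H3 at depth 7
  add 130.101.62.0/24 -> H1 at depth 24
  add 130.101.62.0/24 -> H1 at depth 24
  add 168.211.203.90/32 -> H3 at depth 32
  add 130.0.0.0/8 -> H1 at depth 8
  ? 130.0.78.53  path d0:-→d1:-→d2:-→d3:H0→d4:-→d5:-→d6:-→d7:-→d8:H1→d9:-  best=H1

== LOOKUPS ==
["H3","H0","no-route","H0","H0","H0","H0","H1"]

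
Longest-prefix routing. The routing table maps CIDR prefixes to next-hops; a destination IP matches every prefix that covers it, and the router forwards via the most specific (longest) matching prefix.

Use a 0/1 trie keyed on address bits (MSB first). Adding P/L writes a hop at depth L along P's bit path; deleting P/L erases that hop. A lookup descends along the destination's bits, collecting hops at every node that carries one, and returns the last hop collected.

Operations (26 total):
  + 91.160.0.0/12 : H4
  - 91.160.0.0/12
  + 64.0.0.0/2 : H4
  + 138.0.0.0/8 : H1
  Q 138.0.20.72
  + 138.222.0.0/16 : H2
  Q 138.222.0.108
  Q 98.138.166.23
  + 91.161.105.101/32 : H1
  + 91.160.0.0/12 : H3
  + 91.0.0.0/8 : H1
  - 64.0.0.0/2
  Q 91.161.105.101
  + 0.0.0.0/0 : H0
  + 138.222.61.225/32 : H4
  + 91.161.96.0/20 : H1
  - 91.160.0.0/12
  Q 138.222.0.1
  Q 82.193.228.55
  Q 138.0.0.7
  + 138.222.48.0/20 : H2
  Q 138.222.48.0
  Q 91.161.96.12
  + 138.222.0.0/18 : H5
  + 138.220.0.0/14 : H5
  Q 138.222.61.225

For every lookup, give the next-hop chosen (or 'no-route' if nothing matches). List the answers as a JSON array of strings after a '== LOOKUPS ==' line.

Trace:
  + 91.160.0.0/12 (H4) depth=12
  del 91.160.0.0/12 (clear depth 12)
  + 64.0.0.0/2 (H4) depth=2
  + 138.0.0.0/8 (H1) depth=8
  Q 138.0.20.72: descend 10001010 ; hops seen [H1] ; pick H1
  + 138.222.0.0/16 (H2) depth=16
  Q 138.222.0.108: descend 1000101011011110 ; hops seen [H1,H2] ; pick H2
  Q 98.138.166.23: descend 01 ; hops seen [H4] ; pick H4
  + 91.161.105.101/32 (H1) depth=32
  + 91.160.0.0/12 (H3) depth=12
  + 91.0.0.0/8 (H1) depth=8
  del 64.0.0.0/2 (clear depth 2)
  Q 91.161.105.101: descend 01011011101000010110100101100101 ; hops seen [H1,H3,H1] ; pick H1
  + 0.0.0.0/0 (H0) depth=0
  + 138.222.61.225/32 (H4) depth=32
  + 91.161.96.0/20 (H1) depth=20
  del 91.160.0.0/12 (clear depth 12)
  Q 138.222.0.1: descend 100010101101111000 ; hops seen [H0,H1,H2] ; pick H2
  Q 82.193.228.55: descend 0101 ; hops seen [H0] ; pick H0
  Q 138.0.0.7: descend 10001010 ; hops seen [H0,H1] ; pick H1
  + 138.222.48.0/20 (H2) depth=20
  Q 138.222.48.0: descend 10001010110111100011 ; hops seen [H0,H1,H2,H2] ; pick H2
  Q 91.161.96.12: descend 01011011101000010110 ; hops seen [H0,H1,H1] ; pick H1
  + 138.222.0.0/18 (H5) depth=18
  + 138.220.0.0/14 (H5) depth=14
  Q 138.222.61.225: descend 10001010110111100011110111100001 ; hops seen [H0,H1,H5,H2,H5,H2,H4] ; pick H4

== LOOKUPS ==
["H1","H2","H4","H1","H2","H0","H1","H2","H1","H4"]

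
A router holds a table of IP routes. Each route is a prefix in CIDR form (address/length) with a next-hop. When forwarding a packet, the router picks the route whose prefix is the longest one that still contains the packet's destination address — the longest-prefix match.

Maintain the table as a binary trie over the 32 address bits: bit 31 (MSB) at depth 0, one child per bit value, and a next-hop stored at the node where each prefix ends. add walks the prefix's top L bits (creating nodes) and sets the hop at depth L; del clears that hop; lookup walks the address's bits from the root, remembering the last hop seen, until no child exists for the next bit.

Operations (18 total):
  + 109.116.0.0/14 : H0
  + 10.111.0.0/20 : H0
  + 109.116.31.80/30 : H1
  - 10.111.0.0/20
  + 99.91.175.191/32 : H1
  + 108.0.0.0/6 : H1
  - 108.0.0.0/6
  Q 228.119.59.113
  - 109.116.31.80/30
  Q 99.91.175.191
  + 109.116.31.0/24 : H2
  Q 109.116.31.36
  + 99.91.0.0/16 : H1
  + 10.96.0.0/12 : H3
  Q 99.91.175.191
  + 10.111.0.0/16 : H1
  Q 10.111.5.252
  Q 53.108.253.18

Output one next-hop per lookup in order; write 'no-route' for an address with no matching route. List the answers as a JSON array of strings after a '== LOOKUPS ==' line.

Process each operation:
  + 109.116.0.0/14 (H0) depth=14
  + 10.111.0.0/20 (H0) depth=20
  + 109.116.31.80/30 (H1) depth=30
  - 10.111.0.0/20 clear@20
  + 99.91.175.191/32 (H1) depth=32
  + 108.0.0.0/6 (H1) depth=6
  - 108.0.0.0/6 clear@6
  lookup 228.119.59.113: bits ε walk d0:- -> no-route
  - 109.116.31.80/30 clear@30
  lookup 99.91.175.191: bits 01100011010110111010111110111111 walk d0:-→d1:-→d2:-→d3:-→d4:-→d5:-→d6:-→d7:-→d8:-→d9:-→d10:-→d11:-→d12:-→d13:-→d14:-→d15:-→d16:-→d17:-→d18:-→d19:-→d20:-→d21:-→d22:-→d23:-→d24:-→d25:-→d26:-→d27:-→d28:-→d29:-→d30:-→d31:-→d32:H1 -> H1
  + 109.116.31.0/24 (H2) depth=24
  lookup 109.116.31.36: bits 0110110101110100000111110 walk d0:-→d1:-→d2:-→d3:-→d4:-→d5:-→d6:-→d7:-→d8:-→d9:-→d10:-→d11:-→d12:-→d13:-→d14:H0→d15:-→d16:-→d17:-→d18:-→d19:-→d20:-→d21:-→d22:-→d23:-→d24:H2→d25:- -> H2
  + 99.91.0.0/16 (H1) depth=16
  + 10.96.0.0/12 (H3) depth=12
  lookup 99.91.175.191: bits 01100011010110111010111110111111 walk d0:-→d1:-→d2:-→d3:-→d4:-→d5:-→d6:-→d7:-→d8:-→d9:-→d10:-→d11:-→d12:-→d13:-→d14:-→d15:-→d16:H1→d17:-→d18:-→d19:-→d20:-→d21:-→d22:-→d23:-→d24:-→d25:-→d26:-→d27:-→d28:-→d29:-→d30:-→d31:-→d32:H1 -> H1
  + 10.111.0.0/16 (H1) depth=16
  lookup 10.111.5.252: bits 00001010011011110000 walk d0:-→d1:-→d2:-→d3:-→d4:-→d5:-→d6:-→d7:-→d8:-→d9:-→d10:-→d11:-→d12:H3→d13:-→d14:-→d15:-→d16:H1→d17:-→d18:-→d19:-→d20:- -> H1
  lookup 53.108.253.18: bits 00 walk d0:-→d1:-→d2:- -> no-route

== LOOKUPS ==
["no-route","H1","H2","H1","H1","no-route"]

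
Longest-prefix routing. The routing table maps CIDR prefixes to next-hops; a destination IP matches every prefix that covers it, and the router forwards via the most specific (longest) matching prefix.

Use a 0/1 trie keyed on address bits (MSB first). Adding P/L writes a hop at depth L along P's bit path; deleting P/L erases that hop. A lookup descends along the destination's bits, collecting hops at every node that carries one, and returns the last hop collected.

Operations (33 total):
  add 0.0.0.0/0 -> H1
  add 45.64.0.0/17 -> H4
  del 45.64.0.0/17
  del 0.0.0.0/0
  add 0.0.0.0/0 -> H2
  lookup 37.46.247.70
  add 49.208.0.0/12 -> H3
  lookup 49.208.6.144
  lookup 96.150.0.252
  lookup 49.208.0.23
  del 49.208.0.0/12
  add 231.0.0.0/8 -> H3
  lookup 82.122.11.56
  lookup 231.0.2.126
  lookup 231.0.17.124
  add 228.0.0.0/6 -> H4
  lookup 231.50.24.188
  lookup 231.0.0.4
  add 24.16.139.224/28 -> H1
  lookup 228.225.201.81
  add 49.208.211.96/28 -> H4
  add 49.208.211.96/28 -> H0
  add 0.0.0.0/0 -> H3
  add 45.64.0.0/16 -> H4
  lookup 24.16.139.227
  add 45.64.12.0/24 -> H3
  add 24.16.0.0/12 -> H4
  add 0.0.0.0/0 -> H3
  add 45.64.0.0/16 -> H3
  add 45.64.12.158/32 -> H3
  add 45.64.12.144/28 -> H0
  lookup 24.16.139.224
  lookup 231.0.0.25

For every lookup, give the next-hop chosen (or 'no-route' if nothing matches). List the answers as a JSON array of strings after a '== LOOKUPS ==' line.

Process each operation:
  + 0.0.0.0/0 (H1) depth=0
  + 45.64.0.0/17 (H4) depth=17
  del 45.64.0.0/17 (clear depth 17)
  del 0.0.0.0/0 (clear depth 0)
  + 0.0.0.0/0 (H2) depth=0
  Q 37.46.247.70: descend 0010 ; hops seen [H2] ; pick H2
  + 49.208.0.0/12 (H3) depth=12
  Q 49.208.6.144: descend 001100011101 ; hops seen [H2,H3] ; pick H3
  Q 96.150.0.252: descend 0 ; hops seen [H2] ; pick H2
  Q 49.208.0.23: descend 001100011101 ; hops seen [H2,H3] ; pick H3
  del 49.208.0.0/12 (clear depth 12)
  + 231.0.0.0/8 (H3) depth=8
  Q 82.122.11.56: descend 0 ; hops seen [H2] ; pick H2
  Q 231.0.2.126: descend 11100111 ; hops seen [H2,H3] ; pick H3
  Q 231.0.17.124: descend 11100111 ; hops seen [H2,H3] ; pick H3
  + 228.0.0.0/6 (H4) depth=6
  Q 231.50.24.188: descend 11100111 ; hops seen [H2,H4,H3] ; pick H3
  Q 231.0.0.4: descend 11100111 ; hops seen [H2,H4,H3] ; pick H3
  + 24.16.139.224/28 (H1) depth=28
  Q 228.225.201.81: descend 111001 ; hops seen [H2,H4] ; pick H4
  + 49.208.211.96/28 (H4) depth=28
  + 49.208.211.96/28 (H0) depth=28
  + 0.0.0.0/0 (H3) depth=0
  + 45.64.0.0/16 (H4) depth=16
  Q 24.16.139.227: descend 0001100000010000100010111110 ; hops seen [H3,H1] ; pick H1
  + 45.64.12.0/24 (H3) depth=24
  + 24.16.0.0/12 (H4) depth=12
  + 0.0.0.0/0 (H3) depth=0
  + 45.64.0.0/16 (H3) depth=16
  + 45.64.12.158/32 (H3) depth=32
  + 45.64.12.144/28 (H0) depth=28
  Q 24.16.139.224: descend 0001100000010000100010111110 ; hops seen [H3,H4,H1] ; pick H1
  Q 231.0.0.25: descend 11100111 ; hops seen [H3,H4,H3] ; pick H3

== LOOKUPS ==
["H2","H3","H2","H3","H2","H3","H3","H3","H3","H4","H1","H1","H3"]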